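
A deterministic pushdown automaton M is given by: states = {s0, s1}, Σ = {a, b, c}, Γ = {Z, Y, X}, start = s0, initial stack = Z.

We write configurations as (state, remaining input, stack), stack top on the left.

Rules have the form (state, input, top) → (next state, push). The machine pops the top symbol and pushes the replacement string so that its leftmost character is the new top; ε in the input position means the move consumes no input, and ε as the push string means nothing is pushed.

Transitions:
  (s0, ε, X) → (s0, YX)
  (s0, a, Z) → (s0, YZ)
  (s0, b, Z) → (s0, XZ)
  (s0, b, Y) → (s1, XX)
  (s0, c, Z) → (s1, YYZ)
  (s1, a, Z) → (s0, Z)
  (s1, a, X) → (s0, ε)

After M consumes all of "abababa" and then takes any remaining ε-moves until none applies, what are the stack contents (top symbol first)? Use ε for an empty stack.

YXXXZ

(s0, abababa, Z)
  read a, top Z: go to s0, push YZ → (s0, bababa, YZ)
  read b, top Y: go to s1, push XX → (s1, ababa, XXZ)
  read a, top X: go to s0, push ε → (s0, baba, XZ)
  ε-move, top X: go to s0, push YX → (s0, baba, YXZ)
  read b, top Y: go to s1, push XX → (s1, aba, XXXZ)
  read a, top X: go to s0, push ε → (s0, ba, XXZ)
  ε-move, top X: go to s0, push YX → (s0, ba, YXXZ)
  read b, top Y: go to s1, push XX → (s1, a, XXXXZ)
  read a, top X: go to s0, push ε → (s0, ε, XXXZ)
  ε-move, top X: go to s0, push YX → (s0, ε, YXXXZ)
All input consumed in state s0 with stack YXXXZ.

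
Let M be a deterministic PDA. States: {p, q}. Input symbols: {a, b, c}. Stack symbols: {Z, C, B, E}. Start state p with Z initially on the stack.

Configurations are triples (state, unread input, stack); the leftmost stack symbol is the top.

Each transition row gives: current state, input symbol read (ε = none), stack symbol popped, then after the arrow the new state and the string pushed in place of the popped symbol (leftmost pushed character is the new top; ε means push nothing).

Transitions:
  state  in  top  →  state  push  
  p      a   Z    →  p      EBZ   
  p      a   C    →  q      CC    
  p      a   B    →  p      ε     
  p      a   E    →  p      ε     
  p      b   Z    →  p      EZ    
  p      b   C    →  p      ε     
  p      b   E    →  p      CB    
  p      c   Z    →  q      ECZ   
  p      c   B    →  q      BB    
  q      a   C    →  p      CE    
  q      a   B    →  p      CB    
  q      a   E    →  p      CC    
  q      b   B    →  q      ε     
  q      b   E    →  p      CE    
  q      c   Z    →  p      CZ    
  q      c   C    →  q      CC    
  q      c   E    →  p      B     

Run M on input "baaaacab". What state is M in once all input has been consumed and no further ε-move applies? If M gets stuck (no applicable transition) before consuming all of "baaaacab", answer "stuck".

p

(p, baaaacab, Z)
  read b, top Z: go to p, push EZ → (p, aaaacab, EZ)
  read a, top E: go to p, push ε → (p, aaacab, Z)
  read a, top Z: go to p, push EBZ → (p, aacab, EBZ)
  read a, top E: go to p, push ε → (p, acab, BZ)
  read a, top B: go to p, push ε → (p, cab, Z)
  read c, top Z: go to q, push ECZ → (q, ab, ECZ)
  read a, top E: go to p, push CC → (p, b, CCCZ)
  read b, top C: go to p, push ε → (p, ε, CCZ)
All input consumed; M is in state p.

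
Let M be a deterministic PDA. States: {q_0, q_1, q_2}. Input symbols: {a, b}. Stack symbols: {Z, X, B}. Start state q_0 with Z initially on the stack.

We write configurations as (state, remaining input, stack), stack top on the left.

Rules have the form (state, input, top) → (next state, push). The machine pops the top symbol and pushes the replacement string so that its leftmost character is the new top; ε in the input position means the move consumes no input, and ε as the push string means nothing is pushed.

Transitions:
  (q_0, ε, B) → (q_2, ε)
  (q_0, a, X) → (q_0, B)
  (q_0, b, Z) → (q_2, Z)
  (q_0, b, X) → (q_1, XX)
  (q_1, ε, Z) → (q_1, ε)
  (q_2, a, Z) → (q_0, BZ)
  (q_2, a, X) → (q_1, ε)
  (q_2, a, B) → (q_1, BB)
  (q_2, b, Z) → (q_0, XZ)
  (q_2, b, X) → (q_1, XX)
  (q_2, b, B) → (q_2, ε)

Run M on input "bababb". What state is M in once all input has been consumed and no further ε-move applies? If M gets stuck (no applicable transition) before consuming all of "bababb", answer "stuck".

q_1

(q_0, bababb, Z) ⊢ (q_2, ababb, Z) ⊢ (q_0, babb, BZ) ⊢ (q_2, babb, Z) ⊢ (q_0, abb, XZ) ⊢ (q_0, bb, BZ) ⊢ (q_2, bb, Z) ⊢ (q_0, b, XZ) ⊢ (q_1, ε, XXZ)
All input consumed; M is in state q_1.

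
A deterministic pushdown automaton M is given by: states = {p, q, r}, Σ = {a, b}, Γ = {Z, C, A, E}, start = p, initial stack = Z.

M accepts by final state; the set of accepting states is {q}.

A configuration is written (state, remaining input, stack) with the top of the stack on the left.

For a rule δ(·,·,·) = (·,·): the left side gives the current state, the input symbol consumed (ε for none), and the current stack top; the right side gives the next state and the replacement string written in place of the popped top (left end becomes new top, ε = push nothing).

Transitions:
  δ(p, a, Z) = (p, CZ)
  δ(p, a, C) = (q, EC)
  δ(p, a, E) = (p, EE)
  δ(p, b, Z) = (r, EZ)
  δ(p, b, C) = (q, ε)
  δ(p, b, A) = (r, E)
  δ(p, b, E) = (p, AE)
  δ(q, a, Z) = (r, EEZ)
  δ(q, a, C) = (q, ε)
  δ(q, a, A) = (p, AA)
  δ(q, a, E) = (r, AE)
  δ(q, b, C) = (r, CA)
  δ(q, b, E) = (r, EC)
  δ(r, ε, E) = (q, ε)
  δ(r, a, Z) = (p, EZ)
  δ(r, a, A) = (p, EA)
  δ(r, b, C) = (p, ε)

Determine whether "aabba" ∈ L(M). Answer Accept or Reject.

Reject

(p, aabba, Z) ⊢ (p, abba, CZ) ⊢ (q, bba, ECZ) ⊢ (r, ba, ECCZ) ⊢ (q, ba, CCZ) ⊢ (r, a, CACZ)
No transition applies at (r, a, CACZ); input not fully consumed.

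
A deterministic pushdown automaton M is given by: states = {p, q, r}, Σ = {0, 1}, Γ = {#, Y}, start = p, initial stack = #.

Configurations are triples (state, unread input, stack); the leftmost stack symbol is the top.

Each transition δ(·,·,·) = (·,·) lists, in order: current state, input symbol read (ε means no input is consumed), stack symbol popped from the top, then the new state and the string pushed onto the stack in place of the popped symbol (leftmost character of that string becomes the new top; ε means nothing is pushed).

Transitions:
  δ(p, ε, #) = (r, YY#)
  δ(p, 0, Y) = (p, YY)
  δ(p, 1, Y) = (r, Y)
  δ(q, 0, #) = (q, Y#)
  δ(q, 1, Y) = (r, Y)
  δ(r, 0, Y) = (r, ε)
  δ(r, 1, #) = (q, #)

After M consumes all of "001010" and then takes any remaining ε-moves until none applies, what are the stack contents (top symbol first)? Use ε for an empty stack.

(p, 001010, #) ⊢ (r, 001010, YY#) ⊢ (r, 01010, Y#) ⊢ (r, 1010, #) ⊢ (q, 010, #) ⊢ (q, 10, Y#) ⊢ (r, 0, Y#) ⊢ (r, ε, #)
All input consumed in state r with stack #.

#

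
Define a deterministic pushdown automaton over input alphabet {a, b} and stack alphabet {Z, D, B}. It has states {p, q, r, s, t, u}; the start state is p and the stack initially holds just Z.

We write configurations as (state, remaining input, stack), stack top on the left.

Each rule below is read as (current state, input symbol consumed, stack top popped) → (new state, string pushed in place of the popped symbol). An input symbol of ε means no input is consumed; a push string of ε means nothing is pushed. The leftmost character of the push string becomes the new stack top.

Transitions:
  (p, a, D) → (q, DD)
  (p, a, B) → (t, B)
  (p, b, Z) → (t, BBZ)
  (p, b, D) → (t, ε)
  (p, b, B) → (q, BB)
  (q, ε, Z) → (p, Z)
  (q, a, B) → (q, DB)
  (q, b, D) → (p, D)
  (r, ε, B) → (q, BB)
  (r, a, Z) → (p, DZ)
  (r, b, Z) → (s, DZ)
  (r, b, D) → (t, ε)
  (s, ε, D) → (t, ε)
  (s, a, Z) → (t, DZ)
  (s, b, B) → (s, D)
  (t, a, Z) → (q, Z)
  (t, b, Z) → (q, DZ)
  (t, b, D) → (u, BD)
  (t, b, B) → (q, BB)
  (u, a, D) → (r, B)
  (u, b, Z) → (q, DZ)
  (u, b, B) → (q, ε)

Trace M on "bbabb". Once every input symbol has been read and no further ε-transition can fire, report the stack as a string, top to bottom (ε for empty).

(p, bbabb, Z)
  read b, top Z: go to t, push BBZ → (t, babb, BBZ)
  read b, top B: go to q, push BB → (q, abb, BBBZ)
  read a, top B: go to q, push DB → (q, bb, DBBBZ)
  read b, top D: go to p, push D → (p, b, DBBBZ)
  read b, top D: go to t, push ε → (t, ε, BBBZ)
All input consumed in state t with stack BBBZ.

BBBZ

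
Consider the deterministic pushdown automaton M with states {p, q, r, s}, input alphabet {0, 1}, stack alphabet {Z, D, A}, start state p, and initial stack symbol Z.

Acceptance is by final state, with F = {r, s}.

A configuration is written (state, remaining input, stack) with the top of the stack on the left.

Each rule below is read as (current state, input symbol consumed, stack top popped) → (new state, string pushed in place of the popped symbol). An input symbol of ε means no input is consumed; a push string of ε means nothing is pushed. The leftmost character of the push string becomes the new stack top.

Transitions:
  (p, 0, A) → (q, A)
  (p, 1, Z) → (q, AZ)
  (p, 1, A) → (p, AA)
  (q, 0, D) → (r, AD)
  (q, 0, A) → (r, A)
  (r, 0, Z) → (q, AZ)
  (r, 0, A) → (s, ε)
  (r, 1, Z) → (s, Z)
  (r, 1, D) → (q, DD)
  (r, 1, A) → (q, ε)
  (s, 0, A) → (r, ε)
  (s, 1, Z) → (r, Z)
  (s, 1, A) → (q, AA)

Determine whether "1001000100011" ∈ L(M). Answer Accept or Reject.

(p, 1001000100011, Z)
  read 1, top Z: go to q, push AZ → (q, 001000100011, AZ)
  read 0, top A: go to r, push A → (r, 01000100011, AZ)
  read 0, top A: go to s, push ε → (s, 1000100011, Z)
  read 1, top Z: go to r, push Z → (r, 000100011, Z)
  read 0, top Z: go to q, push AZ → (q, 00100011, AZ)
  read 0, top A: go to r, push A → (r, 0100011, AZ)
  read 0, top A: go to s, push ε → (s, 100011, Z)
  read 1, top Z: go to r, push Z → (r, 00011, Z)
  read 0, top Z: go to q, push AZ → (q, 0011, AZ)
  read 0, top A: go to r, push A → (r, 011, AZ)
  read 0, top A: go to s, push ε → (s, 11, Z)
  read 1, top Z: go to r, push Z → (r, 1, Z)
  read 1, top Z: go to s, push Z → (s, ε, Z)
All input consumed; state s ∈ F.

Accept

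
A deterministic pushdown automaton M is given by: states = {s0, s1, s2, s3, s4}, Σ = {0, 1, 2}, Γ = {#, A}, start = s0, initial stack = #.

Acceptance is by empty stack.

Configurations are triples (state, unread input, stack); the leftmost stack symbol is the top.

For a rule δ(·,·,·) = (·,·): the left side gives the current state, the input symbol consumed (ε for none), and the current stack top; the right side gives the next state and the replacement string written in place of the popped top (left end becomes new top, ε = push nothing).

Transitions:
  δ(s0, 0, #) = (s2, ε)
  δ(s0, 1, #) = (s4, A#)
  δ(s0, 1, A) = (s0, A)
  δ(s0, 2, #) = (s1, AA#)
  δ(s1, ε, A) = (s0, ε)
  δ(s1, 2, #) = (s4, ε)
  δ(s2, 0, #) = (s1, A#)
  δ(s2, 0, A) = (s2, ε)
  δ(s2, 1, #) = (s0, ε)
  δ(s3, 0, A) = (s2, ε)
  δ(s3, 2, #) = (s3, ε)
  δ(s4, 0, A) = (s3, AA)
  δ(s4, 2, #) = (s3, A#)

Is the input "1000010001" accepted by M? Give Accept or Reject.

(s0, 1000010001, #)
  read 1, top #: go to s4, push A# → (s4, 000010001, A#)
  read 0, top A: go to s3, push AA → (s3, 00010001, AA#)
  read 0, top A: go to s2, push ε → (s2, 0010001, A#)
  read 0, top A: go to s2, push ε → (s2, 010001, #)
  read 0, top #: go to s1, push A# → (s1, 10001, A#)
  ε-move, top A: go to s0, push ε → (s0, 10001, #)
  read 1, top #: go to s4, push A# → (s4, 0001, A#)
  read 0, top A: go to s3, push AA → (s3, 001, AA#)
  read 0, top A: go to s2, push ε → (s2, 01, A#)
  read 0, top A: go to s2, push ε → (s2, 1, #)
  read 1, top #: go to s0, push ε → (s0, ε, ε)
All input consumed and the stack is empty.

Accept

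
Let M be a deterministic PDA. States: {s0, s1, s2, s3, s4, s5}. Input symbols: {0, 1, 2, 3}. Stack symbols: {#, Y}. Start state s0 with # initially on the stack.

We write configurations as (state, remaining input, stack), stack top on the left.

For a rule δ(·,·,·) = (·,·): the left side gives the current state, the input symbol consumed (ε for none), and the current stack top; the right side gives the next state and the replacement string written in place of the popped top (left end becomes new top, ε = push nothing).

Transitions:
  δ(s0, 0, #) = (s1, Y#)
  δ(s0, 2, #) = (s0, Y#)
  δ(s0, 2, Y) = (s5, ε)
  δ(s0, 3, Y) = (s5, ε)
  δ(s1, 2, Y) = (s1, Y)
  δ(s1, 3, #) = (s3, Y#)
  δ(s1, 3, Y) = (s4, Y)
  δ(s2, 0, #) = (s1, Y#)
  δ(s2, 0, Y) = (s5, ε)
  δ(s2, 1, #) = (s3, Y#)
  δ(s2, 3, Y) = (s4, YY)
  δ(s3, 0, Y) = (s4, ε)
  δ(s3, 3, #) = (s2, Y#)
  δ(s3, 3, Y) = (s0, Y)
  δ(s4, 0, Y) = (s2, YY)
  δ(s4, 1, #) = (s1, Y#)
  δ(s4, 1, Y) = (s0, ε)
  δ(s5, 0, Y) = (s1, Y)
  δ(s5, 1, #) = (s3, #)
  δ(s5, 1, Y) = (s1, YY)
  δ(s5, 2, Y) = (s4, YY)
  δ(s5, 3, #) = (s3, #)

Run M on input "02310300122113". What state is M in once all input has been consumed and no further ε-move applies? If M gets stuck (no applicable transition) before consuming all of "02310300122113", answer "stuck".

(s0, 02310300122113, #) ⊢ (s1, 2310300122113, Y#) ⊢ (s1, 310300122113, Y#) ⊢ (s4, 10300122113, Y#) ⊢ (s0, 0300122113, #) ⊢ (s1, 300122113, Y#) ⊢ (s4, 00122113, Y#) ⊢ (s2, 0122113, YY#) ⊢ (s5, 122113, Y#) ⊢ (s1, 22113, YY#) ⊢ (s1, 2113, YY#) ⊢ (s1, 113, YY#)
No transition for (s1, 1, top Y); M blocks with input 113 remaining.

stuck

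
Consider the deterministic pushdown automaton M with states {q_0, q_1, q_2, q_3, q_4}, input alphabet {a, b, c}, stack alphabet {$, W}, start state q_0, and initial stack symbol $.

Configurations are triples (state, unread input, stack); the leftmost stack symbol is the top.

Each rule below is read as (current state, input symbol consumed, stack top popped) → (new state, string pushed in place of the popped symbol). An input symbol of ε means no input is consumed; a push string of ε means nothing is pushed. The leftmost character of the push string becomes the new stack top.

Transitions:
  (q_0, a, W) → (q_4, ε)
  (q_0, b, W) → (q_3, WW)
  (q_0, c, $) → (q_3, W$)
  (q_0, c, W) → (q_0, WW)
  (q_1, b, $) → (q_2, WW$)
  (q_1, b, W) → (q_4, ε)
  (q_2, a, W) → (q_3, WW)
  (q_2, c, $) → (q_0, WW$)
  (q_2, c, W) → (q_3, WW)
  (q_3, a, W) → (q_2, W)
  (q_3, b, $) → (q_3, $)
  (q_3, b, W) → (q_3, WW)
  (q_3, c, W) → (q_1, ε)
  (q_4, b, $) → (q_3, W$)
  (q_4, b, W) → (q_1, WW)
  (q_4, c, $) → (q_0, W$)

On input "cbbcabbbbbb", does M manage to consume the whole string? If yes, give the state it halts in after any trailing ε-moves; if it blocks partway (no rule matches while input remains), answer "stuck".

(q_0, cbbcabbbbbb, $)
  read c, top $: go to q_3, push W$ → (q_3, bbcabbbbbb, W$)
  read b, top W: go to q_3, push WW → (q_3, bcabbbbbb, WW$)
  read b, top W: go to q_3, push WW → (q_3, cabbbbbb, WWW$)
  read c, top W: go to q_1, push ε → (q_1, abbbbbb, WW$)
No transition for (q_1, a, top W); M blocks with input abbbbbb remaining.

stuck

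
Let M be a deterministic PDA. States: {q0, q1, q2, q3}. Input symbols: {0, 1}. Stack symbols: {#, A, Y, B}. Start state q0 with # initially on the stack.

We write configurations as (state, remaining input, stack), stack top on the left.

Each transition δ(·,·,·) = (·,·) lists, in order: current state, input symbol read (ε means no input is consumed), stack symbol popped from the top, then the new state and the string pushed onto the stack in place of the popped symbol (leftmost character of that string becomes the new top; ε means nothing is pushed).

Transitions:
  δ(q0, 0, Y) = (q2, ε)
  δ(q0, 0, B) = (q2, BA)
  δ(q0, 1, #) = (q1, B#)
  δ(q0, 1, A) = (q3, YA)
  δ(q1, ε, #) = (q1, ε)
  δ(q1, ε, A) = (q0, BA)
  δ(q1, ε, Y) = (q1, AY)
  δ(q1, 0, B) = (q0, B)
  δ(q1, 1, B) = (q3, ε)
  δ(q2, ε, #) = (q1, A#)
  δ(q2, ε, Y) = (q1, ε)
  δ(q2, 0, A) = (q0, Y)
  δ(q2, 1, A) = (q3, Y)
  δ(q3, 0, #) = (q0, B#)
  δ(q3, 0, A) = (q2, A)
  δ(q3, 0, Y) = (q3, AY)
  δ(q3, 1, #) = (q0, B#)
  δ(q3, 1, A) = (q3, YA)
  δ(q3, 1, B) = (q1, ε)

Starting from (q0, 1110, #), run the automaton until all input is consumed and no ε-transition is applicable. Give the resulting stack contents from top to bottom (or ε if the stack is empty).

(q0, 1110, #) ⊢ (q1, 110, B#) ⊢ (q3, 10, #) ⊢ (q0, 0, B#) ⊢ (q2, ε, BA#)
All input consumed in state q2 with stack BA#.

BA#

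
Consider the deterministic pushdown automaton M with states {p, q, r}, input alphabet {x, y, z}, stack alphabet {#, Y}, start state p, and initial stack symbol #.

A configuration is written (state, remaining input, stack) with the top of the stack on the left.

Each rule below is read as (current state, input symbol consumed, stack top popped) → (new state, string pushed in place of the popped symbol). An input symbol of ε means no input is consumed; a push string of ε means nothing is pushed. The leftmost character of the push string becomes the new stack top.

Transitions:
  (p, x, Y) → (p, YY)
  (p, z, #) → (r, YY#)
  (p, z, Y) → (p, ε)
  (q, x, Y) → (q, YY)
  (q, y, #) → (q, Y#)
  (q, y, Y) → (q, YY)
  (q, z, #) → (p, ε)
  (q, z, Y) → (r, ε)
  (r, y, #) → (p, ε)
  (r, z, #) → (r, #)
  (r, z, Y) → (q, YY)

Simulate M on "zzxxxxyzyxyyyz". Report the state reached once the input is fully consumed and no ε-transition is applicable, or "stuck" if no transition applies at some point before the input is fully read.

(p, zzxxxxyzyxyyyz, #)
  read z, top #: go to r, push YY# → (r, zxxxxyzyxyyyz, YY#)
  read z, top Y: go to q, push YY → (q, xxxxyzyxyyyz, YYY#)
  read x, top Y: go to q, push YY → (q, xxxyzyxyyyz, YYYY#)
  read x, top Y: go to q, push YY → (q, xxyzyxyyyz, YYYYY#)
  read x, top Y: go to q, push YY → (q, xyzyxyyyz, YYYYYY#)
  read x, top Y: go to q, push YY → (q, yzyxyyyz, YYYYYYY#)
  read y, top Y: go to q, push YY → (q, zyxyyyz, YYYYYYYY#)
  read z, top Y: go to r, push ε → (r, yxyyyz, YYYYYYY#)
No transition for (r, y, top Y); M blocks with input yxyyyz remaining.

stuck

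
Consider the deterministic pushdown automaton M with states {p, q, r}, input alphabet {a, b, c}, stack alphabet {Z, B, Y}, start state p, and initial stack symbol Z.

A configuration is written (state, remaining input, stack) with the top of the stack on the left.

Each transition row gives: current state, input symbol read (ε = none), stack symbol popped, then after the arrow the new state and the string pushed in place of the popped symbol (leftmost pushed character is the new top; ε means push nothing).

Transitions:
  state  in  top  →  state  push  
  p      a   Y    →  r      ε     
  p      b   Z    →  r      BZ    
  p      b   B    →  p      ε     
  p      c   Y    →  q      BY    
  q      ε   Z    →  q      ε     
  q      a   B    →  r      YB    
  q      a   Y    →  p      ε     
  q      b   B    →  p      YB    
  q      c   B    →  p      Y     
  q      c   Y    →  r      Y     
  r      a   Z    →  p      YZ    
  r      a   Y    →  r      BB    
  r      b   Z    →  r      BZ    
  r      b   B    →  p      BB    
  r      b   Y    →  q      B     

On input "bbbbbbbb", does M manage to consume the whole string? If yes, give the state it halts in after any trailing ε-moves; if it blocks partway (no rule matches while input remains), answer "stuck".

(p, bbbbbbbb, Z) ⊢ (r, bbbbbbb, BZ) ⊢ (p, bbbbbb, BBZ) ⊢ (p, bbbbb, BZ) ⊢ (p, bbbb, Z) ⊢ (r, bbb, BZ) ⊢ (p, bb, BBZ) ⊢ (p, b, BZ) ⊢ (p, ε, Z)
All input consumed; M is in state p.

p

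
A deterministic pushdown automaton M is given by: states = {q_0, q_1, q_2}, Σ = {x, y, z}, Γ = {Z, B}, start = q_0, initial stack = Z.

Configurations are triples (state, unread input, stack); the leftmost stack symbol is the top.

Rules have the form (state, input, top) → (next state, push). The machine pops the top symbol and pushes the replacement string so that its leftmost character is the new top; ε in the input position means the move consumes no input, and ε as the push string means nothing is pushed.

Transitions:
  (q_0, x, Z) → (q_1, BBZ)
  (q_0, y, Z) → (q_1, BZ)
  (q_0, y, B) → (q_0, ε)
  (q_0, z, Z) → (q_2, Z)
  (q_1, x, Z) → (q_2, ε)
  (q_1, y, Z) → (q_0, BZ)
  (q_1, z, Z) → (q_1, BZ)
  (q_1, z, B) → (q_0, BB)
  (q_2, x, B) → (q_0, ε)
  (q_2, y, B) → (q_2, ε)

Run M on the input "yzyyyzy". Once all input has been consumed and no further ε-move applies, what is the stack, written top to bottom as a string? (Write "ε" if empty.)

BZ

(q_0, yzyyyzy, Z) ⊢ (q_1, zyyyzy, BZ) ⊢ (q_0, yyyzy, BBZ) ⊢ (q_0, yyzy, BZ) ⊢ (q_0, yzy, Z) ⊢ (q_1, zy, BZ) ⊢ (q_0, y, BBZ) ⊢ (q_0, ε, BZ)
All input consumed in state q_0 with stack BZ.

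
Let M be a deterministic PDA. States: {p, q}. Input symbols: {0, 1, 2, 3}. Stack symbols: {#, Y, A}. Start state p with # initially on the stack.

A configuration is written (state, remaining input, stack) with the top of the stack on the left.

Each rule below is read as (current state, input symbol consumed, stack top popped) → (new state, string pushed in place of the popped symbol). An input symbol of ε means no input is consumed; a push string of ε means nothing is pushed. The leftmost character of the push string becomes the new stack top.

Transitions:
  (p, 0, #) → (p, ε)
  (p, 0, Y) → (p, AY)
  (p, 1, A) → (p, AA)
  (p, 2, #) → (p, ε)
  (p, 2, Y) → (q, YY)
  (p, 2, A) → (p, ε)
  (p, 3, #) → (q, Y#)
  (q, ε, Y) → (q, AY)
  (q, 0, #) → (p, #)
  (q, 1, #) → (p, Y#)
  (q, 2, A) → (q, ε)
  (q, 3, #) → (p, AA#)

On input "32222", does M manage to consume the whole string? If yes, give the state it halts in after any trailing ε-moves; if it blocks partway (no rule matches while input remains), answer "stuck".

q

(p, 32222, #)
  read 3, top #: go to q, push Y# → (q, 2222, Y#)
  ε-move, top Y: go to q, push AY → (q, 2222, AY#)
  read 2, top A: go to q, push ε → (q, 222, Y#)
  ε-move, top Y: go to q, push AY → (q, 222, AY#)
  read 2, top A: go to q, push ε → (q, 22, Y#)
  ε-move, top Y: go to q, push AY → (q, 22, AY#)
  read 2, top A: go to q, push ε → (q, 2, Y#)
  ε-move, top Y: go to q, push AY → (q, 2, AY#)
  read 2, top A: go to q, push ε → (q, ε, Y#)
  ε-move, top Y: go to q, push AY → (q, ε, AY#)
All input consumed; M is in state q.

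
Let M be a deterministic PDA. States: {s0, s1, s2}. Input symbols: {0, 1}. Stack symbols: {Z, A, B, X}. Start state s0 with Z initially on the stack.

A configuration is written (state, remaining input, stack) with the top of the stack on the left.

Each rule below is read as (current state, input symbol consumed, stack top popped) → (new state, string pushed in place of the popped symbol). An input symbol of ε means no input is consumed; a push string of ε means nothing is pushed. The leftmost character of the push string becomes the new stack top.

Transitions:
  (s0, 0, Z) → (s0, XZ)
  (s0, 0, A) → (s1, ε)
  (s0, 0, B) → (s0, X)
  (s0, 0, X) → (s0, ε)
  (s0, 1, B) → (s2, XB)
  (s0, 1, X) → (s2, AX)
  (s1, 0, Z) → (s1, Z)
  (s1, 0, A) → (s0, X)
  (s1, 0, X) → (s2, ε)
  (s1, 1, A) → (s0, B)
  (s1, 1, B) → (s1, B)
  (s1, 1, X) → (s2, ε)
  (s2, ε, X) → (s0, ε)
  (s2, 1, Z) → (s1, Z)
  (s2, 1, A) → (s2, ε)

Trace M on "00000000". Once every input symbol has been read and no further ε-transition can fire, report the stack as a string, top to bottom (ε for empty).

(s0, 00000000, Z)
  read 0, top Z: go to s0, push XZ → (s0, 0000000, XZ)
  read 0, top X: go to s0, push ε → (s0, 000000, Z)
  read 0, top Z: go to s0, push XZ → (s0, 00000, XZ)
  read 0, top X: go to s0, push ε → (s0, 0000, Z)
  read 0, top Z: go to s0, push XZ → (s0, 000, XZ)
  read 0, top X: go to s0, push ε → (s0, 00, Z)
  read 0, top Z: go to s0, push XZ → (s0, 0, XZ)
  read 0, top X: go to s0, push ε → (s0, ε, Z)
All input consumed in state s0 with stack Z.

Z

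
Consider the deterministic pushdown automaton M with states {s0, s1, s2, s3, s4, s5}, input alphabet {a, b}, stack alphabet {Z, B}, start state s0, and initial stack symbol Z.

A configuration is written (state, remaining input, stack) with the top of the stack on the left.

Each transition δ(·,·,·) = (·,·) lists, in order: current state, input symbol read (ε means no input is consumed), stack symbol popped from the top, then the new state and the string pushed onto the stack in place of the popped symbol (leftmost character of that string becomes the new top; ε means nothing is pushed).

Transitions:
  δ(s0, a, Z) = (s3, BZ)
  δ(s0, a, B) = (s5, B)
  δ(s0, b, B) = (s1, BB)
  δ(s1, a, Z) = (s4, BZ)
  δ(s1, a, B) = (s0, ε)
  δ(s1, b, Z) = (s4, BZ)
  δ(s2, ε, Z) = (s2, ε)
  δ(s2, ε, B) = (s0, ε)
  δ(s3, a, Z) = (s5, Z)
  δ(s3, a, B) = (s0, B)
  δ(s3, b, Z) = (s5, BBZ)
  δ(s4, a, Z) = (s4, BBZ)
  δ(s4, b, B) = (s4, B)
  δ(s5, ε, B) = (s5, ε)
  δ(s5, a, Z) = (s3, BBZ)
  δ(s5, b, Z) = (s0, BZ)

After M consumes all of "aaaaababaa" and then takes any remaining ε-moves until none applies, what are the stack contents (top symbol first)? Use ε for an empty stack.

Z

(s0, aaaaababaa, Z)
  read a, top Z: go to s3, push BZ → (s3, aaaababaa, BZ)
  read a, top B: go to s0, push B → (s0, aaababaa, BZ)
  read a, top B: go to s5, push B → (s5, aababaa, BZ)
  ε-move, top B: go to s5, push ε → (s5, aababaa, Z)
  read a, top Z: go to s3, push BBZ → (s3, ababaa, BBZ)
  read a, top B: go to s0, push B → (s0, babaa, BBZ)
  read b, top B: go to s1, push BB → (s1, abaa, BBBZ)
  read a, top B: go to s0, push ε → (s0, baa, BBZ)
  read b, top B: go to s1, push BB → (s1, aa, BBBZ)
  read a, top B: go to s0, push ε → (s0, a, BBZ)
  read a, top B: go to s5, push B → (s5, ε, BBZ)
  ε-move, top B: go to s5, push ε → (s5, ε, BZ)
  ε-move, top B: go to s5, push ε → (s5, ε, Z)
All input consumed in state s5 with stack Z.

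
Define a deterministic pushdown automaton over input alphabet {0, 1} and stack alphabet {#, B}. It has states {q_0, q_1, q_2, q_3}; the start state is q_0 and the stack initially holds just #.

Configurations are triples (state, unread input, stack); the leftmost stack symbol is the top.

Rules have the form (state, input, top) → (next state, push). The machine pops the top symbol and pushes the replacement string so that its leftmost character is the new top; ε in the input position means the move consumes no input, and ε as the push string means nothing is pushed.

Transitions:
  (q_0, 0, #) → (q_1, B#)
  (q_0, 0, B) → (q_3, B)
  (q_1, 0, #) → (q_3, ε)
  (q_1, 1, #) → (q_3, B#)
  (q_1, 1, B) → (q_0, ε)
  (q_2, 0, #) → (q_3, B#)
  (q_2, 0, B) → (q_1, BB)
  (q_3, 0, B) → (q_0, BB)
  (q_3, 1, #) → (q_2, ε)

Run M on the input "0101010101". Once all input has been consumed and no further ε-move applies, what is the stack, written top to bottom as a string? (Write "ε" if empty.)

(q_0, 0101010101, #) ⊢ (q_1, 101010101, B#) ⊢ (q_0, 01010101, #) ⊢ (q_1, 1010101, B#) ⊢ (q_0, 010101, #) ⊢ (q_1, 10101, B#) ⊢ (q_0, 0101, #) ⊢ (q_1, 101, B#) ⊢ (q_0, 01, #) ⊢ (q_1, 1, B#) ⊢ (q_0, ε, #)
All input consumed in state q_0 with stack #.

#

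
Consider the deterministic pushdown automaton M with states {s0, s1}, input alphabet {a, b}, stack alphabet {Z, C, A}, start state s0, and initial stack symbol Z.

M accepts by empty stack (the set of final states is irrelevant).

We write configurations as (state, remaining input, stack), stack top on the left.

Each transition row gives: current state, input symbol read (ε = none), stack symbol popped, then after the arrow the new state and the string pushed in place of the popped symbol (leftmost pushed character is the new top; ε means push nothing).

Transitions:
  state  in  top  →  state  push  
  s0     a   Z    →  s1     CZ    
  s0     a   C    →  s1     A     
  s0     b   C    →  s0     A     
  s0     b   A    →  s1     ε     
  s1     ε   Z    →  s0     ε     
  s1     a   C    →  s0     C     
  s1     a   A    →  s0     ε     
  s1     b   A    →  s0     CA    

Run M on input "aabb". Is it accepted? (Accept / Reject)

(s0, aabb, Z)
  read a, top Z: go to s1, push CZ → (s1, abb, CZ)
  read a, top C: go to s0, push C → (s0, bb, CZ)
  read b, top C: go to s0, push A → (s0, b, AZ)
  read b, top A: go to s1, push ε → (s1, ε, Z)
  ε-move, top Z: go to s0, push ε → (s0, ε, ε)
All input consumed and the stack is empty.

Accept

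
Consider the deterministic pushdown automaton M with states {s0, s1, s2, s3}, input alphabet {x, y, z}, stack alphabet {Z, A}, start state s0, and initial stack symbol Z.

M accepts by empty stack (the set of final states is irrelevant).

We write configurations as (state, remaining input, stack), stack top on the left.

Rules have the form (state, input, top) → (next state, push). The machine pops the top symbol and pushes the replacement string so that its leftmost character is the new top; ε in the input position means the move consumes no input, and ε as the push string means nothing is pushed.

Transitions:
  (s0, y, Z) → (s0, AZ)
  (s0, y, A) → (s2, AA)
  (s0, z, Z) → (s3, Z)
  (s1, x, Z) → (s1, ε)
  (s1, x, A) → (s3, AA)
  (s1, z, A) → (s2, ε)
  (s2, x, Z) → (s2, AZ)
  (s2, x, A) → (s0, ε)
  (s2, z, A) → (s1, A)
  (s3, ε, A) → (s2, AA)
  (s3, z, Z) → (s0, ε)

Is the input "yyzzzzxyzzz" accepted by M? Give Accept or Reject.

Reject

(s0, yyzzzzxyzzz, Z)
  read y, top Z: go to s0, push AZ → (s0, yzzzzxyzzz, AZ)
  read y, top A: go to s2, push AA → (s2, zzzzxyzzz, AAZ)
  read z, top A: go to s1, push A → (s1, zzzxyzzz, AAZ)
  read z, top A: go to s2, push ε → (s2, zzxyzzz, AZ)
  read z, top A: go to s1, push A → (s1, zxyzzz, AZ)
  read z, top A: go to s2, push ε → (s2, xyzzz, Z)
  read x, top Z: go to s2, push AZ → (s2, yzzz, AZ)
No transition applies at (s2, yzzz, AZ); input not fully consumed.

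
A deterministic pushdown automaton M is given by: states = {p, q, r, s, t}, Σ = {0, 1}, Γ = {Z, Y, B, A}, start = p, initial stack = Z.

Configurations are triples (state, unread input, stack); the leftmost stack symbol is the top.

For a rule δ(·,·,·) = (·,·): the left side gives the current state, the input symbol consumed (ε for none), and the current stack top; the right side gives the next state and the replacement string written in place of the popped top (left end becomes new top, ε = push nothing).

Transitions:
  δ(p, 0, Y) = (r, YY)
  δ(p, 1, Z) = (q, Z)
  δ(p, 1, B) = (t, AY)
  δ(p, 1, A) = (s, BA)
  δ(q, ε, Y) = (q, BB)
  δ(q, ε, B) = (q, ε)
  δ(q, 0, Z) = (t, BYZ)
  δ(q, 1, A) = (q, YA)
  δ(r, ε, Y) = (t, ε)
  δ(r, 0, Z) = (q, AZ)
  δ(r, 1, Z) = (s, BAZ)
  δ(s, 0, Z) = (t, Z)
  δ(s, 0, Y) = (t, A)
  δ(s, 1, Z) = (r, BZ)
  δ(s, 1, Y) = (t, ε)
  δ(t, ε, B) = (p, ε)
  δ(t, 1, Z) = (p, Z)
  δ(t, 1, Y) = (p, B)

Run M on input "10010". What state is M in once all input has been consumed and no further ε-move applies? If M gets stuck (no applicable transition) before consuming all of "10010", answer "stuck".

(p, 10010, Z)
  read 1, top Z: go to q, push Z → (q, 0010, Z)
  read 0, top Z: go to t, push BYZ → (t, 010, BYZ)
  ε-move, top B: go to p, push ε → (p, 010, YZ)
  read 0, top Y: go to r, push YY → (r, 10, YYZ)
  ε-move, top Y: go to t, push ε → (t, 10, YZ)
  read 1, top Y: go to p, push B → (p, 0, BZ)
No transition for (p, 0, top B); M blocks with input 0 remaining.

stuck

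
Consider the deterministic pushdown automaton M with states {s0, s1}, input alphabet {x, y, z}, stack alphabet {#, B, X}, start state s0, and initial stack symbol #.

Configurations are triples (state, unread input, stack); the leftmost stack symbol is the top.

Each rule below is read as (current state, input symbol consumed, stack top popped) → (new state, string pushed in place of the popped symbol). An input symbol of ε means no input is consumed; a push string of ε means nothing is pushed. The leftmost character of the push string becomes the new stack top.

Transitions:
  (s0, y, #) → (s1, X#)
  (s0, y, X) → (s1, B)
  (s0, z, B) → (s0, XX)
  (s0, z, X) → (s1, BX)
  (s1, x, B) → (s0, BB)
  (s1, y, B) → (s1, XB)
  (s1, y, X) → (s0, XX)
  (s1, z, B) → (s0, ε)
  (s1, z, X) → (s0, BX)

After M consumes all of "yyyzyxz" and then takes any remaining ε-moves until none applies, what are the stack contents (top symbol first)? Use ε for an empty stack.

(s0, yyyzyxz, #)
  read y, top #: go to s1, push X# → (s1, yyzyxz, X#)
  read y, top X: go to s0, push XX → (s0, yzyxz, XX#)
  read y, top X: go to s1, push B → (s1, zyxz, BX#)
  read z, top B: go to s0, push ε → (s0, yxz, X#)
  read y, top X: go to s1, push B → (s1, xz, B#)
  read x, top B: go to s0, push BB → (s0, z, BB#)
  read z, top B: go to s0, push XX → (s0, ε, XXB#)
All input consumed in state s0 with stack XXB#.

XXB#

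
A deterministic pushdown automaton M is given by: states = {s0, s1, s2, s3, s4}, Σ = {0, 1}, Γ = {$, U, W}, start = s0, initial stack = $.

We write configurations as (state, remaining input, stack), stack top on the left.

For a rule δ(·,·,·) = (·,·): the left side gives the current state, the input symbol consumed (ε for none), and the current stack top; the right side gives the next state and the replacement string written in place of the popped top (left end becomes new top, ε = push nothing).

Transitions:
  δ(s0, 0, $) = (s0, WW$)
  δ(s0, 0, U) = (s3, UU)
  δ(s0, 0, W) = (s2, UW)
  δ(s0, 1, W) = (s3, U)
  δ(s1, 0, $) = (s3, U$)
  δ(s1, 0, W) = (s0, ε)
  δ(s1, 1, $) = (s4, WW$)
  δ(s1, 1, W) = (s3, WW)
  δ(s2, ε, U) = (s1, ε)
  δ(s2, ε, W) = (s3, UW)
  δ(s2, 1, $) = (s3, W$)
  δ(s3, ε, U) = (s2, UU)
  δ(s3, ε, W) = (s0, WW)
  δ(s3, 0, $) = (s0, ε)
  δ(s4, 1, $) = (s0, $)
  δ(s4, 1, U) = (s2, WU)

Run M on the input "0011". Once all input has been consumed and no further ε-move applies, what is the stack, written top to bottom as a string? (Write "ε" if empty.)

UWWW$

(s0, 0011, $)
  read 0, top $: go to s0, push WW$ → (s0, 011, WW$)
  read 0, top W: go to s2, push UW → (s2, 11, UWW$)
  ε-move, top U: go to s1, push ε → (s1, 11, WW$)
  read 1, top W: go to s3, push WW → (s3, 1, WWW$)
  ε-move, top W: go to s0, push WW → (s0, 1, WWWW$)
  read 1, top W: go to s3, push U → (s3, ε, UWWW$)
  ε-move, top U: go to s2, push UU → (s2, ε, UUWWW$)
  ε-move, top U: go to s1, push ε → (s1, ε, UWWW$)
All input consumed in state s1 with stack UWWW$.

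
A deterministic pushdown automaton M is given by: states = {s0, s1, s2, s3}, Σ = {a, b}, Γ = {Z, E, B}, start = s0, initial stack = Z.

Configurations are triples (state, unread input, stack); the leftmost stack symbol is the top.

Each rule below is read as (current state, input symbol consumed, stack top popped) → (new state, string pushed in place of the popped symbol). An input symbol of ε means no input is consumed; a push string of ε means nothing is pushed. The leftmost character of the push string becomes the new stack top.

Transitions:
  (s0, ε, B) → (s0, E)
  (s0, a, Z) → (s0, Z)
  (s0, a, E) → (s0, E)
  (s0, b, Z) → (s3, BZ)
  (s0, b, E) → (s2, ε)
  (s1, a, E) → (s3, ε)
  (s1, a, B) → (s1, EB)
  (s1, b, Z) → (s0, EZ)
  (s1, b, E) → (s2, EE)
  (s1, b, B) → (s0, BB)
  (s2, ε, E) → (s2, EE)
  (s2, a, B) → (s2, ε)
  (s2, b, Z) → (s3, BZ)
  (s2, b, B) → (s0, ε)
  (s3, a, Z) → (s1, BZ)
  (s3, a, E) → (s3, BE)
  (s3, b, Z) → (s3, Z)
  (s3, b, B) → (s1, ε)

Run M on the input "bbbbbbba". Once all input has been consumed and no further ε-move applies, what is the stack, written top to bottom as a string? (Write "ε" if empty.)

(s0, bbbbbbba, Z)
  read b, top Z: go to s3, push BZ → (s3, bbbbbba, BZ)
  read b, top B: go to s1, push ε → (s1, bbbbba, Z)
  read b, top Z: go to s0, push EZ → (s0, bbbba, EZ)
  read b, top E: go to s2, push ε → (s2, bbba, Z)
  read b, top Z: go to s3, push BZ → (s3, bba, BZ)
  read b, top B: go to s1, push ε → (s1, ba, Z)
  read b, top Z: go to s0, push EZ → (s0, a, EZ)
  read a, top E: go to s0, push E → (s0, ε, EZ)
All input consumed in state s0 with stack EZ.

EZ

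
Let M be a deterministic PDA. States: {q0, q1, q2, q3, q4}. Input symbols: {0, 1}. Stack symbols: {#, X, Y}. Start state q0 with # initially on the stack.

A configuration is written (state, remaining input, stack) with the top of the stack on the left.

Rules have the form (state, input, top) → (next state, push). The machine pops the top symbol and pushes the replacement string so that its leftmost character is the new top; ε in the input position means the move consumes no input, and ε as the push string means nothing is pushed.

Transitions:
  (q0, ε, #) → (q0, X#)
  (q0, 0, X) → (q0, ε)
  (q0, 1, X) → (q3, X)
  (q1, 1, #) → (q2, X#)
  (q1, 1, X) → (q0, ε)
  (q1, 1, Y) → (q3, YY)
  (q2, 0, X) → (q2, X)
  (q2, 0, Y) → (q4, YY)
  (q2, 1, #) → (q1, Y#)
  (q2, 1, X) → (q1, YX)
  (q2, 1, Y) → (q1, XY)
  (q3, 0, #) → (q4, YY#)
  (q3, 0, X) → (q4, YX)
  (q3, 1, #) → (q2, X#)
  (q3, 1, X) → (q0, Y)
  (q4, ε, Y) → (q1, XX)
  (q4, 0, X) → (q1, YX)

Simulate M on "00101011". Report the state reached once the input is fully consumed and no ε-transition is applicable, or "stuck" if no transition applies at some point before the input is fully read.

q0

(q0, 00101011, #) ⊢ (q0, 00101011, X#) ⊢ (q0, 0101011, #) ⊢ (q0, 0101011, X#) ⊢ (q0, 101011, #) ⊢ (q0, 101011, X#) ⊢ (q3, 01011, X#) ⊢ (q4, 1011, YX#) ⊢ (q1, 1011, XXX#) ⊢ (q0, 011, XX#) ⊢ (q0, 11, X#) ⊢ (q3, 1, X#) ⊢ (q0, ε, Y#)
All input consumed; M is in state q0.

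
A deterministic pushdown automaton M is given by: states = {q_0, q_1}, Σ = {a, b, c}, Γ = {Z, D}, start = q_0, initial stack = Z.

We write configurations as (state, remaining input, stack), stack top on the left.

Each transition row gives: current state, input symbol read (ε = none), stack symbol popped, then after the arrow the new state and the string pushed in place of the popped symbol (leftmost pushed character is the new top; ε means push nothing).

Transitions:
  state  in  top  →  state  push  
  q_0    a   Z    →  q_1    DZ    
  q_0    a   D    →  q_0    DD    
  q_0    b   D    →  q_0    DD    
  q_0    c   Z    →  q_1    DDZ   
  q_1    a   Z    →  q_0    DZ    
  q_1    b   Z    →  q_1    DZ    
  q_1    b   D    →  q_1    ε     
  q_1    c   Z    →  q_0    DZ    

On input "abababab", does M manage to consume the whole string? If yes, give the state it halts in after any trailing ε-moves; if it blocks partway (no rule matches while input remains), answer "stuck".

(q_0, abababab, Z) ⊢ (q_1, bababab, DZ) ⊢ (q_1, ababab, Z) ⊢ (q_0, babab, DZ) ⊢ (q_0, abab, DDZ) ⊢ (q_0, bab, DDDZ) ⊢ (q_0, ab, DDDDZ) ⊢ (q_0, b, DDDDDZ) ⊢ (q_0, ε, DDDDDDZ)
All input consumed; M is in state q_0.

q_0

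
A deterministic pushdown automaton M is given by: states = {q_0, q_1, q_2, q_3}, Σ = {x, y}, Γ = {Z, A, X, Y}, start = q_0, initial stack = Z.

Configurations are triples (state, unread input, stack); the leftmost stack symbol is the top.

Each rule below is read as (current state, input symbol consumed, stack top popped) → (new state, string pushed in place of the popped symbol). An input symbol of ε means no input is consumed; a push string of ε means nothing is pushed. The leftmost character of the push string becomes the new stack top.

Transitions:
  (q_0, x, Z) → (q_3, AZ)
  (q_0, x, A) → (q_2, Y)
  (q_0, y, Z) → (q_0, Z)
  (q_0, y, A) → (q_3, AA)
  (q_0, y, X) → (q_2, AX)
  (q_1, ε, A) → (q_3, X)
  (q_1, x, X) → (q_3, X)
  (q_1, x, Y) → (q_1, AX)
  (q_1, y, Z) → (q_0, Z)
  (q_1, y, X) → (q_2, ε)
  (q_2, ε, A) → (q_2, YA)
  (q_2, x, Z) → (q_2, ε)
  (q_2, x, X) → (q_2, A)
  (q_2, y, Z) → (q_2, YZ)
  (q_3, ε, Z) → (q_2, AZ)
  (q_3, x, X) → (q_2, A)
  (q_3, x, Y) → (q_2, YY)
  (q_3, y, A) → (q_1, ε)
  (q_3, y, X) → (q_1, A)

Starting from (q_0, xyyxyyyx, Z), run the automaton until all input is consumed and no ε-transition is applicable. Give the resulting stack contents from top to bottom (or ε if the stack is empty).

(q_0, xyyxyyyx, Z)
  read x, top Z: go to q_3, push AZ → (q_3, yyxyyyx, AZ)
  read y, top A: go to q_1, push ε → (q_1, yxyyyx, Z)
  read y, top Z: go to q_0, push Z → (q_0, xyyyx, Z)
  read x, top Z: go to q_3, push AZ → (q_3, yyyx, AZ)
  read y, top A: go to q_1, push ε → (q_1, yyx, Z)
  read y, top Z: go to q_0, push Z → (q_0, yx, Z)
  read y, top Z: go to q_0, push Z → (q_0, x, Z)
  read x, top Z: go to q_3, push AZ → (q_3, ε, AZ)
All input consumed in state q_3 with stack AZ.

AZ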